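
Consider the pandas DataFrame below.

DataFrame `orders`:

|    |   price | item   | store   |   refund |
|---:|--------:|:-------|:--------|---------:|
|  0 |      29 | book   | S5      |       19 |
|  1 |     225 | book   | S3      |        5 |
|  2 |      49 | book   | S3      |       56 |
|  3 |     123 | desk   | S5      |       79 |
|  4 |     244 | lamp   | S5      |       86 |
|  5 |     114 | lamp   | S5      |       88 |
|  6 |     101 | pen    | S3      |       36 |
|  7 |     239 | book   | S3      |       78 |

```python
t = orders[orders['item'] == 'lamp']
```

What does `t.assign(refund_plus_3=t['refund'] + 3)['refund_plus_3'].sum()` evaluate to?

180

filter rows where item == 'lamp':
   price  item store  refund
4    244  lamp    S5      86
5    114  lamp    S5      88
add column refund_plus_3 = t['refund'] + 3:
   price  item store  refund  refund_plus_3
4    244  lamp    S5      86             89
5    114  lamp    S5      88             91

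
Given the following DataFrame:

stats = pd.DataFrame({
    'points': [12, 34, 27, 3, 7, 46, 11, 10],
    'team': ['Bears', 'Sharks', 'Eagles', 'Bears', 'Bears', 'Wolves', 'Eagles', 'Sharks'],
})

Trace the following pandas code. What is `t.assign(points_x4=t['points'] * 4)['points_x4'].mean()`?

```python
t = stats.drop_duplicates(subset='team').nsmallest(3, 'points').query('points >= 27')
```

drop duplicate team (keep=first):
   points    team
0      12   Bears
1      34  Sharks
2      27  Eagles
5      46  Wolves
take 3 rows with smallest points:
   points    team
0      12   Bears
2      27  Eagles
1      34  Sharks
filter rows where points >= 27:
   points    team
2      27  Eagles
1      34  Sharks
add column points_x4 = t['points'] * 4:
   points    team  points_x4
2      27  Eagles        108
1      34  Sharks        136
Taking the mean of column 'points_x4' gives 122.0.

122.0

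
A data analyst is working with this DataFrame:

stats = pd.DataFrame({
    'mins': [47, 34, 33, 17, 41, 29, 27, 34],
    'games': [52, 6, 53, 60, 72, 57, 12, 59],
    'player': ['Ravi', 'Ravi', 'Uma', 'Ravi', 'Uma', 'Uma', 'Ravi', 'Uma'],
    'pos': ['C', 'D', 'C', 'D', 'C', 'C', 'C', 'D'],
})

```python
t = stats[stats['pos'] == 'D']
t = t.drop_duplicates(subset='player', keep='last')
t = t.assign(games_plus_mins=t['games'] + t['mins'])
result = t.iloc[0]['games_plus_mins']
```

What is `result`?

77

filter rows where pos == 'D':
   mins  games player pos
1    34      6   Ravi   D
3    17     60   Ravi   D
7    34     59    Uma   D
drop duplicate player (keep=last):
   mins  games player pos
3    17     60   Ravi   D
7    34     59    Uma   D
add column games_plus_mins = t['games'] + t['mins']:
   mins  games player pos  games_plus_mins
3    17     60   Ravi   D               77
7    34     59    Uma   D               93
Hence 77.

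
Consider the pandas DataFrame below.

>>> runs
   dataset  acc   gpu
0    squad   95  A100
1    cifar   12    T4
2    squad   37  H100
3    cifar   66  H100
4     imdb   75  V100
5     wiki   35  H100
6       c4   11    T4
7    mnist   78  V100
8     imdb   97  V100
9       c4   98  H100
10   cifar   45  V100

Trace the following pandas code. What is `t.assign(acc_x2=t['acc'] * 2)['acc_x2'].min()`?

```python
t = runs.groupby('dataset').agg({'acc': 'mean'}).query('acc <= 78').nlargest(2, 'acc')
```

132.0

group by dataset, mean of acc:
          acc
dataset      
c4       54.5
cifar    41.0
imdb     86.0
mnist    78.0
squad    66.0
wiki     35.0
filter rows where acc <= 78:
          acc
dataset      
c4       54.5
cifar    41.0
mnist    78.0
squad    66.0
wiki     35.0
take 2 rows with largest acc:
          acc
dataset      
mnist    78.0
squad    66.0
add column acc_x2 = t['acc'] * 2:
          acc  acc_x2
dataset              
mnist    78.0   156.0
squad    66.0   132.0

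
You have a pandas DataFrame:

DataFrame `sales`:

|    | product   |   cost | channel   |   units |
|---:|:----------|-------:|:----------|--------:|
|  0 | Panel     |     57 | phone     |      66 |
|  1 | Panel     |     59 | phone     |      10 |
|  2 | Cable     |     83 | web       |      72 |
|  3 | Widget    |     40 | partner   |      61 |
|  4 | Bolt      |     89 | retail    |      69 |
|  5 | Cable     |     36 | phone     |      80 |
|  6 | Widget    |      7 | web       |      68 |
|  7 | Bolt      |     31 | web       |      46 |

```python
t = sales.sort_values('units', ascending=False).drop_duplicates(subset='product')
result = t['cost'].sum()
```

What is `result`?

189

sort by units descending:
  product  cost  channel  units
5   Cable    36    phone     80
2   Cable    83      web     72
4    Bolt    89   retail     69
6  Widget     7      web     68
0   Panel    57    phone     66
3  Widget    40  partner     61
7    Bolt    31      web     46
1   Panel    59    phone     10
drop duplicate product (keep=first):
  product  cost channel  units
5   Cable    36   phone     80
4    Bolt    89  retail     69
6  Widget     7     web     68
0   Panel    57   phone     66
So sum() = 189.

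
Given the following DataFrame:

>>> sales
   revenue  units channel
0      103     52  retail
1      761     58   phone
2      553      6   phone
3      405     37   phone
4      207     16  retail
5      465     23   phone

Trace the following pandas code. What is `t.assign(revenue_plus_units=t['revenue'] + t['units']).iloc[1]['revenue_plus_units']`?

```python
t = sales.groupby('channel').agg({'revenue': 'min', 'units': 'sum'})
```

group by channel: min(revenue), sum(units):
         revenue  units
channel                
phone        405    124
retail       103     68
add column revenue_plus_units = t['revenue'] + t['units']:
         revenue  units  revenue_plus_units
channel                                    
phone        405    124                 529
retail       103     68                 171
Reading off the value at position 1, column 'revenue_plus_units', we get 171.

171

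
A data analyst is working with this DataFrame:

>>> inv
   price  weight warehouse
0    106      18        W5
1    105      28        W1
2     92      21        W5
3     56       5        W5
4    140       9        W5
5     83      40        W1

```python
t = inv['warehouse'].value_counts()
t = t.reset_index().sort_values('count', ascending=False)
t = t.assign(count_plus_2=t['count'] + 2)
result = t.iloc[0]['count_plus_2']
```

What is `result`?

6

value_counts of warehouse:
warehouse
W5    4
W1    2
Name: count, dtype: int64
reset_index():
  warehouse  count
0        W5      4
1        W1      2
sort by count descending:
  warehouse  count
0        W5      4
1        W1      2
add column count_plus_2 = t['count'] + 2:
  warehouse  count  count_plus_2
0        W5      4             6
1        W1      2             4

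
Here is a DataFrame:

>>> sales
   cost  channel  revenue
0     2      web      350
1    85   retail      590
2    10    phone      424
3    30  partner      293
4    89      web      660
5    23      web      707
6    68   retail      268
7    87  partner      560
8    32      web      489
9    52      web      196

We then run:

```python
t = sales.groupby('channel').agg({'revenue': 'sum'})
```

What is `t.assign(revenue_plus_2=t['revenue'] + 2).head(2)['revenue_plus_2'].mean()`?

640.5

group by channel, sum of revenue:
         revenue
channel         
partner      853
phone        424
retail       858
web         2402
add column revenue_plus_2 = t['revenue'] + 2:
         revenue  revenue_plus_2
channel                         
partner      853             855
phone        424             426
retail       858             860
web         2402            2404
take first 2 rows:
         revenue  revenue_plus_2
channel                         
partner      853             855
phone        424             426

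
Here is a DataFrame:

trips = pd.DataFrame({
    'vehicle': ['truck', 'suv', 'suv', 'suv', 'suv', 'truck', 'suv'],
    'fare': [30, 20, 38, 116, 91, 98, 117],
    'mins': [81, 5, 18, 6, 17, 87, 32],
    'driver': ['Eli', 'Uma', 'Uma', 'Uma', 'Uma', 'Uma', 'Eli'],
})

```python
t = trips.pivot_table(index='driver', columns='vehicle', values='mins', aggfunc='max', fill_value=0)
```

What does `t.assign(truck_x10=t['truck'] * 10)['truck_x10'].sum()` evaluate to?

pivot: rows=driver, cols=vehicle, max(mins):
vehicle  suv  truck
driver             
Eli       32     81
Uma       18     87
add column truck_x10 = t['truck'] * 10:
vehicle  suv  truck  truck_x10
driver                        
Eli       32     81        810
Uma       18     87        870
Finally, sum of column 'truck_x10' = 1680.

1680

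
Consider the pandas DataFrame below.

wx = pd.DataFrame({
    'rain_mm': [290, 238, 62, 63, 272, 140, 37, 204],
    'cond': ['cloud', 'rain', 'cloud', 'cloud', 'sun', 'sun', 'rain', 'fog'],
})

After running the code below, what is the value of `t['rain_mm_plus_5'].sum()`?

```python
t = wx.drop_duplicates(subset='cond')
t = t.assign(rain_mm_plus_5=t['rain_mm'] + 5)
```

1024

drop duplicate cond (keep=first):
   rain_mm   cond
0      290  cloud
1      238   rain
4      272    sun
7      204    fog
add column rain_mm_plus_5 = t['rain_mm'] + 5:
   rain_mm   cond  rain_mm_plus_5
0      290  cloud             295
1      238   rain             243
4      272    sun             277
7      204    fog             209
So sum() = 1024.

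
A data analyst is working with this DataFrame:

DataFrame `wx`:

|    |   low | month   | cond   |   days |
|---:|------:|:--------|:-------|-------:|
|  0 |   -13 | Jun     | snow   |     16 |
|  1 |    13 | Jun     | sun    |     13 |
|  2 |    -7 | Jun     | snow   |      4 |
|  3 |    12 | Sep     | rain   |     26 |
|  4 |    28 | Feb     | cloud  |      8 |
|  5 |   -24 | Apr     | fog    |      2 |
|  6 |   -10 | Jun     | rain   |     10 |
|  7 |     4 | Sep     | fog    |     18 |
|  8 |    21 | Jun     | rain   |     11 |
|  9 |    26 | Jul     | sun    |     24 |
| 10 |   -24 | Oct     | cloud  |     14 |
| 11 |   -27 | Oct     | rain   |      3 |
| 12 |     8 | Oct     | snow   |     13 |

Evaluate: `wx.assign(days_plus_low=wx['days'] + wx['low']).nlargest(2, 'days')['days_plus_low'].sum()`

88

add column days_plus_low = wx['days'] + wx['low']:
    low month   cond  days  days_plus_low
0   -13   Jun   snow    16              3
1    13   Jun    sun    13             26
2    -7   Jun   snow     4             -3
3    12   Sep   rain    26             38
4    28   Feb  cloud     8             36
5   -24   Apr    fog     2            -22
6   -10   Jun   rain    10              0
7     4   Sep    fog    18             22
8    21   Jun   rain    11             32
9    26   Jul    sun    24             50
10  -24   Oct  cloud    14            -10
11  -27   Oct   rain     3            -24
12    8   Oct   snow    13             21
take 2 rows with largest days:
   low month  cond  days  days_plus_low
3   12   Sep  rain    26             38
9   26   Jul   sun    24             50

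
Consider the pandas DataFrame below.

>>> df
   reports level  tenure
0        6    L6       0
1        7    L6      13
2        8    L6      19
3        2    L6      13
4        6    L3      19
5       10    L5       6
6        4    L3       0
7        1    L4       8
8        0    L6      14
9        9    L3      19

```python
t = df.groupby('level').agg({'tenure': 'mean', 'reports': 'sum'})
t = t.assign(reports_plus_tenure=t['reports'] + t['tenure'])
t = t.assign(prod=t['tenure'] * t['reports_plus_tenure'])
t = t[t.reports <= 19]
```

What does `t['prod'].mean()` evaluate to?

189.703703704

group by level: mean(tenure), sum(reports):
          tenure  reports
level                    
L3     12.666667       19
L4      8.000000        1
L5      6.000000       10
L6     11.800000       23
add column reports_plus_tenure = t['reports'] + t['tenure']:
          tenure  reports  reports_plus_tenure
level                                         
L3     12.666667       19            31.666667
L4      8.000000        1             9.000000
L5      6.000000       10            16.000000
L6     11.800000       23            34.800000
add column prod = t['tenure'] * t['reports_plus_tenure']:
          tenure  reports  reports_plus_tenure        prod
level                                                     
L3     12.666667       19            31.666667  401.111111
L4      8.000000        1             9.000000   72.000000
L5      6.000000       10            16.000000   96.000000
L6     11.800000       23            34.800000  410.640000
filter rows where reports <= 19:
          tenure  reports  reports_plus_tenure        prod
level                                                     
L3     12.666667       19            31.666667  401.111111
L4      8.000000        1             9.000000   72.000000
L5      6.000000       10            16.000000   96.000000
So mean() = 189.703703704.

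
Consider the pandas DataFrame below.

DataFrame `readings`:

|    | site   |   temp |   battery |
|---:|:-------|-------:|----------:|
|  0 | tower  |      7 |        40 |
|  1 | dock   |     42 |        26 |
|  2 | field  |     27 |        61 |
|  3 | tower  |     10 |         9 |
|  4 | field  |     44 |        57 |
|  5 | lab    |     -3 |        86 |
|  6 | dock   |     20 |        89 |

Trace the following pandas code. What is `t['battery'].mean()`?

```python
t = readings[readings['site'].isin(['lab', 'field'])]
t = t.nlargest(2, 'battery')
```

73.5

filter rows where site in ['lab', 'field']:
    site  temp  battery
2  field    27       61
4  field    44       57
5    lab    -3       86
take 2 rows with largest battery:
    site  temp  battery
5    lab    -3       86
2  field    27       61
Hence 73.5.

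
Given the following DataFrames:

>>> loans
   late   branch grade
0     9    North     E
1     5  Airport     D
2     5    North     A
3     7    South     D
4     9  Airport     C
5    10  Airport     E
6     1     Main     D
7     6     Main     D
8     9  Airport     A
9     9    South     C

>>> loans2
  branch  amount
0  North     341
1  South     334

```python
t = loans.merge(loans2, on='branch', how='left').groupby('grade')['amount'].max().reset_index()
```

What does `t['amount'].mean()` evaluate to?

merge on 'branch' (how='left') → 10 rows:
   late   branch grade  amount
0     9    North     E   341.0
1     5  Airport     D     NaN
2     5    North     A   341.0
3     7    South     D   334.0
4     9  Airport     C     NaN
5    10  Airport     E     NaN
6     1     Main     D     NaN
7     6     Main     D     NaN
8     9  Airport     A     NaN
9     9    South     C   334.0
group by grade, max of amount:
grade
A    341.0
C    334.0
D    334.0
E    341.0
Name: amount, dtype: float64
reset_index():
  grade  amount
0     A   341.0
1     C   334.0
2     D   334.0
3     E   341.0
Then the mean of column 'amount': 337.5

337.5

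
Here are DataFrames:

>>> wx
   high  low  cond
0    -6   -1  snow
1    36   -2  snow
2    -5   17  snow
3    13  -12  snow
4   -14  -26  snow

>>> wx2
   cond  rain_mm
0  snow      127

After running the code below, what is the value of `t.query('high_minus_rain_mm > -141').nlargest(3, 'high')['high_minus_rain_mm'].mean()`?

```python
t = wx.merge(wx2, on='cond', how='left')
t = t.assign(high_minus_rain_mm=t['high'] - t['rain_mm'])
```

merge on 'cond' (how='left') → 5 rows:
   high  low  cond  rain_mm
0    -6   -1  snow      127
1    36   -2  snow      127
2    -5   17  snow      127
3    13  -12  snow      127
4   -14  -26  snow      127
add column high_minus_rain_mm = t['high'] - t['rain_mm']:
   high  low  cond  rain_mm  high_minus_rain_mm
0    -6   -1  snow      127                -133
1    36   -2  snow      127                 -91
2    -5   17  snow      127                -132
3    13  -12  snow      127                -114
4   -14  -26  snow      127                -141
filter rows where high_minus_rain_mm > -141:
   high  low  cond  rain_mm  high_minus_rain_mm
0    -6   -1  snow      127                -133
1    36   -2  snow      127                 -91
2    -5   17  snow      127                -132
3    13  -12  snow      127                -114
take 3 rows with largest high:
   high  low  cond  rain_mm  high_minus_rain_mm
1    36   -2  snow      127                 -91
3    13  -12  snow      127                -114
2    -5   17  snow      127                -132
Hence -112.333333333.

-112.333333333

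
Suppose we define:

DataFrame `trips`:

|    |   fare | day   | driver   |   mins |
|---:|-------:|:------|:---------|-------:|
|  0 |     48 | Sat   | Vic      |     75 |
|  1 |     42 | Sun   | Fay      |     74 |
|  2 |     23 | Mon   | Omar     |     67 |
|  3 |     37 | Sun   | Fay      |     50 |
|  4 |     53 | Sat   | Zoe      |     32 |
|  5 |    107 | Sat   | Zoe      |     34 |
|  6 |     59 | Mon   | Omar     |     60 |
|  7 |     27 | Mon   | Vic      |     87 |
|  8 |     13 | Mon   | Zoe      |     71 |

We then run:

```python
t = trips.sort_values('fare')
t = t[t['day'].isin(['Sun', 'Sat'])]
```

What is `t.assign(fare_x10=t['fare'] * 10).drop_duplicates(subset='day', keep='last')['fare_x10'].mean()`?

sort by fare:
   fare  day driver  mins
8    13  Mon    Zoe    71
2    23  Mon   Omar    67
7    27  Mon    Vic    87
3    37  Sun    Fay    50
1    42  Sun    Fay    74
0    48  Sat    Vic    75
4    53  Sat    Zoe    32
6    59  Mon   Omar    60
5   107  Sat    Zoe    34
filter rows where day in ['Sun', 'Sat']:
   fare  day driver  mins
3    37  Sun    Fay    50
1    42  Sun    Fay    74
0    48  Sat    Vic    75
4    53  Sat    Zoe    32
5   107  Sat    Zoe    34
add column fare_x10 = t['fare'] * 10:
   fare  day driver  mins  fare_x10
3    37  Sun    Fay    50       370
1    42  Sun    Fay    74       420
0    48  Sat    Vic    75       480
4    53  Sat    Zoe    32       530
5   107  Sat    Zoe    34      1070
drop duplicate day (keep=last):
   fare  day driver  mins  fare_x10
1    42  Sun    Fay    74       420
5   107  Sat    Zoe    34      1070
Then the mean of column 'fare_x10': 745.0

745.0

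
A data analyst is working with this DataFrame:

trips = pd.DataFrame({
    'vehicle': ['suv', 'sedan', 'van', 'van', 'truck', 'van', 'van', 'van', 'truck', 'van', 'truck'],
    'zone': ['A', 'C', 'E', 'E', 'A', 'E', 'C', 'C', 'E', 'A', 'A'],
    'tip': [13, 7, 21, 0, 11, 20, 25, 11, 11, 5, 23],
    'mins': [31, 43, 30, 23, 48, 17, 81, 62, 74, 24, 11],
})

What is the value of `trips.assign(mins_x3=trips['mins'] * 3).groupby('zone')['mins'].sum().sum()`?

add column mins_x3 = trips['mins'] * 3:
   vehicle zone  tip  mins  mins_x3
0      suv    A   13    31       93
1    sedan    C    7    43      129
2      van    E   21    30       90
3      van    E    0    23       69
4    truck    A   11    48      144
5      van    E   20    17       51
6      van    C   25    81      243
7      van    C   11    62      186
8    truck    E   11    74      222
9      van    A    5    24       72
10   truck    A   23    11       33
group by zone, sum of mins:
zone
A    114
C    186
E    144
Name: mins, dtype: int64
The sum of the resulting series is 444.

444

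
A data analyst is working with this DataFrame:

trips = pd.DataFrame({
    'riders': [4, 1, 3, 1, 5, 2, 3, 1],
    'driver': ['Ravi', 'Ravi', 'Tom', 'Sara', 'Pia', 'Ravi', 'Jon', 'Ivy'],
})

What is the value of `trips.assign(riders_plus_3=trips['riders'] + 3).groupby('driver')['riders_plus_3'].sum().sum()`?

add column riders_plus_3 = trips['riders'] + 3:
   riders driver  riders_plus_3
0       4   Ravi              7
1       1   Ravi              4
2       3    Tom              6
3       1   Sara              4
4       5    Pia              8
5       2   Ravi              5
6       3    Jon              6
7       1    Ivy              4
group by driver, sum of riders_plus_3:
driver
Ivy      4
Jon      6
Pia      8
Ravi    16
Sara     4
Tom      6
Name: riders_plus_3, dtype: int64
Hence 44.

44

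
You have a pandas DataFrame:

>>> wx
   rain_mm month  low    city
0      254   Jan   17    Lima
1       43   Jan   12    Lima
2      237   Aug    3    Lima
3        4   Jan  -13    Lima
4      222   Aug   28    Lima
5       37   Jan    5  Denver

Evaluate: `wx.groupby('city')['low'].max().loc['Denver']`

5

group by city, max of low:
city
Denver     5
Lima      28
Name: low, dtype: int64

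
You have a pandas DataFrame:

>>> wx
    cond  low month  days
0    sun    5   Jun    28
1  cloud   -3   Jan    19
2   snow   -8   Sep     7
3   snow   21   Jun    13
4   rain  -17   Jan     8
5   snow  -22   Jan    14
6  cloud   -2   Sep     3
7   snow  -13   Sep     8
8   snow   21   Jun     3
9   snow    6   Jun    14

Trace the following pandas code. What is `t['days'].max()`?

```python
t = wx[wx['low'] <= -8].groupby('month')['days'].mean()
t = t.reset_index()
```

filter rows where low <= -8:
   cond  low month  days
2  snow   -8   Sep     7
4  rain  -17   Jan     8
5  snow  -22   Jan    14
7  snow  -13   Sep     8
group by month, mean of days:
month
Jan    11.0
Sep     7.5
Name: days, dtype: float64
reset_index():
  month  days
0   Jan  11.0
1   Sep   7.5
So max() = 11.0.

11.0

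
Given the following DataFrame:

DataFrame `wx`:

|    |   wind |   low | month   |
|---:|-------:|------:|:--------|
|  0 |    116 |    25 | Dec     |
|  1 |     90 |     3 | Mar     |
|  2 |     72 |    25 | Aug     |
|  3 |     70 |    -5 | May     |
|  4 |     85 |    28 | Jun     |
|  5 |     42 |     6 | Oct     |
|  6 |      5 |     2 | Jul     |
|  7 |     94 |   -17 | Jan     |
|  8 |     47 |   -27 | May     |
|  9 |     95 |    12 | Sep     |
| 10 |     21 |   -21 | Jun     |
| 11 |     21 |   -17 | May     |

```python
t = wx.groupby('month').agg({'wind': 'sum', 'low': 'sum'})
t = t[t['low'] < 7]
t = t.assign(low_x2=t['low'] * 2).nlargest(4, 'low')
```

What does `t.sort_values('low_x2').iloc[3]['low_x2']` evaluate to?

group by month: sum(wind), sum(low):
       wind  low
month           
Aug      72   25
Dec     116   25
Jan      94  -17
Jul       5    2
Jun     106    7
Mar      90    3
May     138  -49
Oct      42    6
Sep      95   12
filter rows where low < 7:
       wind  low
month           
Jan      94  -17
Jul       5    2
Mar      90    3
May     138  -49
Oct      42    6
add column low_x2 = t['low'] * 2:
       wind  low  low_x2
month                   
Jan      94  -17     -34
Jul       5    2       4
Mar      90    3       6
May     138  -49     -98
Oct      42    6      12
take 4 rows with largest low:
       wind  low  low_x2
month                   
Oct      42    6      12
Mar      90    3       6
Jul       5    2       4
Jan      94  -17     -34
sort by low_x2:
       wind  low  low_x2
month                   
Jan      94  -17     -34
Jul       5    2       4
Mar      90    3       6
Oct      42    6      12
So iloc[3]['low_x2'] = 12.

12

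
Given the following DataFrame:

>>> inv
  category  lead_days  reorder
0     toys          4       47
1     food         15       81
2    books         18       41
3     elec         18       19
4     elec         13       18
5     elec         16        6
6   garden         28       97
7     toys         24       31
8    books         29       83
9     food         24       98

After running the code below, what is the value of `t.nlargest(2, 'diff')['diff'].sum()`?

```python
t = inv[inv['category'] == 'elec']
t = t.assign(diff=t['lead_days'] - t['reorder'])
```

9

filter rows where category == 'elec':
  category  lead_days  reorder
3     elec         18       19
4     elec         13       18
5     elec         16        6
add column diff = t['lead_days'] - t['reorder']:
  category  lead_days  reorder  diff
3     elec         18       19    -1
4     elec         13       18    -5
5     elec         16        6    10
take 2 rows with largest diff:
  category  lead_days  reorder  diff
5     elec         16        6    10
3     elec         18       19    -1
Reading off the sum of column 'diff', we get 9.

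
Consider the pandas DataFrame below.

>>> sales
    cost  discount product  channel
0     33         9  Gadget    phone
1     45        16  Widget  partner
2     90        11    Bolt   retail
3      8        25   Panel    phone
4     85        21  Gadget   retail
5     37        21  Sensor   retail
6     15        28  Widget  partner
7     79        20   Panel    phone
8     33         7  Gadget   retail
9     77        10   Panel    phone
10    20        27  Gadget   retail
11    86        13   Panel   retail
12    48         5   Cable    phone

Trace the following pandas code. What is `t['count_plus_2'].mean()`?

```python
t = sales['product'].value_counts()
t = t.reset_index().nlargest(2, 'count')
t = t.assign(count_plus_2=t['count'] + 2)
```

6.0

value_counts of product:
product
Gadget    4
Panel     4
Widget    2
Bolt      1
Sensor    1
Cable     1
Name: count, dtype: int64
reset_index():
  product  count
0  Gadget      4
1   Panel      4
2  Widget      2
3    Bolt      1
4  Sensor      1
5   Cable      1
take 2 rows with largest count:
  product  count
0  Gadget      4
1   Panel      4
add column count_plus_2 = t['count'] + 2:
  product  count  count_plus_2
0  Gadget      4             6
1   Panel      4             6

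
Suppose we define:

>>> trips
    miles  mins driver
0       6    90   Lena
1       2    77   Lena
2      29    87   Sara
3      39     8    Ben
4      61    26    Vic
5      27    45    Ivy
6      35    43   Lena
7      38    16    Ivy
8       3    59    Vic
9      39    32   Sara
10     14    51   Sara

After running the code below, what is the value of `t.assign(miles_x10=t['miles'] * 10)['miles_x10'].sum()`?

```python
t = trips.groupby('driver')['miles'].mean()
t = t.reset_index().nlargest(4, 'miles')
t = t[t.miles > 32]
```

715.0

group by driver, mean of miles:
driver
Ben     39.000000
Ivy     32.500000
Lena    14.333333
Sara    27.333333
Vic     32.000000
Name: miles, dtype: float64
reset_index():
  driver      miles
0    Ben  39.000000
1    Ivy  32.500000
2   Lena  14.333333
3   Sara  27.333333
4    Vic  32.000000
take 4 rows with largest miles:
  driver      miles
0    Ben  39.000000
1    Ivy  32.500000
4    Vic  32.000000
3   Sara  27.333333
filter rows where miles > 32:
  driver  miles
0    Ben   39.0
1    Ivy   32.5
add column miles_x10 = t['miles'] * 10:
  driver  miles  miles_x10
0    Ben   39.0      390.0
1    Ivy   32.5      325.0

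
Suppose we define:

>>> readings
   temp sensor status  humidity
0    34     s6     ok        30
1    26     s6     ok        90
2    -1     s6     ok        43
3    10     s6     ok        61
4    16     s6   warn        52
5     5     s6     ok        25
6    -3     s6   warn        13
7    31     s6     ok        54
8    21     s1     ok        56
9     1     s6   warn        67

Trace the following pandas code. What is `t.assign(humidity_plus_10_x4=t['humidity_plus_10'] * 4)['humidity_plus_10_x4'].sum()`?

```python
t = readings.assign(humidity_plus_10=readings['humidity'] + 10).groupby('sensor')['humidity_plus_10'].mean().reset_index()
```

497.333333333

add column humidity_plus_10 = readings['humidity'] + 10:
   temp sensor status  humidity  humidity_plus_10
0    34     s6     ok        30                40
1    26     s6     ok        90               100
2    -1     s6     ok        43                53
3    10     s6     ok        61                71
4    16     s6   warn        52                62
5     5     s6     ok        25                35
6    -3     s6   warn        13                23
7    31     s6     ok        54                64
8    21     s1     ok        56                66
9     1     s6   warn        67                77
group by sensor, mean of humidity_plus_10:
sensor
s1    66.000000
s6    58.333333
Name: humidity_plus_10, dtype: float64
reset_index():
  sensor  humidity_plus_10
0     s1         66.000000
1     s6         58.333333
add column humidity_plus_10_x4 = t['humidity_plus_10'] * 4:
  sensor  humidity_plus_10  humidity_plus_10_x4
0     s1         66.000000           264.000000
1     s6         58.333333           233.333333
sum of column 'humidity_plus_10_x4' → 497.333333333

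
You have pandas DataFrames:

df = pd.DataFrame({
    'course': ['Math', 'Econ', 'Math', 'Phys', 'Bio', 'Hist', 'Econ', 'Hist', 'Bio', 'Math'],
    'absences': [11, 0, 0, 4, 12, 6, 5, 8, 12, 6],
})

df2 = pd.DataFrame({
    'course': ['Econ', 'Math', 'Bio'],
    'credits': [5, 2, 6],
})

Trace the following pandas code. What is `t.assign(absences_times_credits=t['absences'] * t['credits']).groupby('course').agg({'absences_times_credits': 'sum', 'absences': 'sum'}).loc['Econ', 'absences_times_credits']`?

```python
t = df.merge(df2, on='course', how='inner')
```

merge on 'course' (how='inner') → 7 rows:
  course  absences  credits
0   Math        11        2
1   Econ         0        5
2   Math         0        2
3    Bio        12        6
4   Econ         5        5
5    Bio        12        6
6   Math         6        2
add column absences_times_credits = t['absences'] * t['credits']:
  course  absences  credits  absences_times_credits
0   Math        11        2                      22
1   Econ         0        5                       0
2   Math         0        2                       0
3    Bio        12        6                      72
4   Econ         5        5                      25
5    Bio        12        6                      72
6   Math         6        2                      12
group by course: sum(absences_times_credits), sum(absences):
        absences_times_credits  absences
course                                  
Bio                        144        24
Econ                        25         5
Math                        34        17
So loc['Econ', 'absences_times_credits'] = 25.

25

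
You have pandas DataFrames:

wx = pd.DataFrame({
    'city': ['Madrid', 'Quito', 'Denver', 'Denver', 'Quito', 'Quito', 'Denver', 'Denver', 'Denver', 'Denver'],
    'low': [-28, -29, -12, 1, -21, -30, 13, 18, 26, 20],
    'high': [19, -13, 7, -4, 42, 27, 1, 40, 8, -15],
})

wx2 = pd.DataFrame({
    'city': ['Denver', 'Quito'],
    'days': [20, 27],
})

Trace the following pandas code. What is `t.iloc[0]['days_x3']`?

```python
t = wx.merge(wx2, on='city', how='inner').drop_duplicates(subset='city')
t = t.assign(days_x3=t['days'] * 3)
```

81

merge on 'city' (how='inner') → 9 rows:
     city  low  high  days
0   Quito  -29   -13    27
1  Denver  -12     7    20
2  Denver    1    -4    20
3   Quito  -21    42    27
4   Quito  -30    27    27
5  Denver   13     1    20
6  Denver   18    40    20
7  Denver   26     8    20
8  Denver   20   -15    20
drop duplicate city (keep=first):
     city  low  high  days
0   Quito  -29   -13    27
1  Denver  -12     7    20
add column days_x3 = t['days'] * 3:
     city  low  high  days  days_x3
0   Quito  -29   -13    27       81
1  Denver  -12     7    20       60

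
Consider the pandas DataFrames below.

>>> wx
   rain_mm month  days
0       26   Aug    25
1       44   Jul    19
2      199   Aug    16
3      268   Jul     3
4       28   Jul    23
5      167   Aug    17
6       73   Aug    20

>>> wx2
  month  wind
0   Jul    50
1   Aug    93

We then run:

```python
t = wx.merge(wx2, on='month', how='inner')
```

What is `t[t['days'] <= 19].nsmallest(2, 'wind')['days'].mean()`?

11.0

merge on 'month' (how='inner') → 7 rows:
   rain_mm month  days  wind
0       26   Aug    25    93
1       44   Jul    19    50
2      199   Aug    16    93
3      268   Jul     3    50
4       28   Jul    23    50
5      167   Aug    17    93
6       73   Aug    20    93
filter rows where days <= 19:
   rain_mm month  days  wind
1       44   Jul    19    50
2      199   Aug    16    93
3      268   Jul     3    50
5      167   Aug    17    93
take 2 rows with smallest wind:
   rain_mm month  days  wind
1       44   Jul    19    50
3      268   Jul     3    50
Then the mean of column 'days': 11.0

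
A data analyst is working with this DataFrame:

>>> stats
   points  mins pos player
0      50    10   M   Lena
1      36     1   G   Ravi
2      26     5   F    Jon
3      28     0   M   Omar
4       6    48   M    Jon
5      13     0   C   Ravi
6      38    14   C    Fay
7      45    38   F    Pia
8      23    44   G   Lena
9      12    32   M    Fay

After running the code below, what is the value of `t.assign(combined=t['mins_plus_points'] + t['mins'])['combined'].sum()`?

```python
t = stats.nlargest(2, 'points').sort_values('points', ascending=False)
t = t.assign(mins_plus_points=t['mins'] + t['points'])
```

191

take 2 rows with largest points:
   points  mins pos player
0      50    10   M   Lena
7      45    38   F    Pia
sort by points descending:
   points  mins pos player
0      50    10   M   Lena
7      45    38   F    Pia
add column mins_plus_points = t['mins'] + t['points']:
   points  mins pos player  mins_plus_points
0      50    10   M   Lena                60
7      45    38   F    Pia                83
add column combined = t['mins_plus_points'] + t['mins']:
   points  mins pos player  mins_plus_points  combined
0      50    10   M   Lena                60        70
7      45    38   F    Pia                83       121
The sum of column 'combined' is 191.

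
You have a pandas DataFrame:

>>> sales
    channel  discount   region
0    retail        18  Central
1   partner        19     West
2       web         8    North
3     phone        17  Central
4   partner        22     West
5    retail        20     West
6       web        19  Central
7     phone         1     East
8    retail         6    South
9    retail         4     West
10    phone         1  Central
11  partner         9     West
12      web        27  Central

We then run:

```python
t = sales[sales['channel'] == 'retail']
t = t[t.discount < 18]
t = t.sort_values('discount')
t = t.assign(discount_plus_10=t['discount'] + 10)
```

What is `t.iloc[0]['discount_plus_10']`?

14

filter rows where channel == 'retail':
  channel  discount   region
0  retail        18  Central
5  retail        20     West
8  retail         6    South
9  retail         4     West
filter rows where discount < 18:
  channel  discount region
8  retail         6  South
9  retail         4   West
sort by discount:
  channel  discount region
9  retail         4   West
8  retail         6  South
add column discount_plus_10 = t['discount'] + 10:
  channel  discount region  discount_plus_10
9  retail         4   West                14
8  retail         6  South                16
Finally, value at position 0, column 'discount_plus_10' = 14.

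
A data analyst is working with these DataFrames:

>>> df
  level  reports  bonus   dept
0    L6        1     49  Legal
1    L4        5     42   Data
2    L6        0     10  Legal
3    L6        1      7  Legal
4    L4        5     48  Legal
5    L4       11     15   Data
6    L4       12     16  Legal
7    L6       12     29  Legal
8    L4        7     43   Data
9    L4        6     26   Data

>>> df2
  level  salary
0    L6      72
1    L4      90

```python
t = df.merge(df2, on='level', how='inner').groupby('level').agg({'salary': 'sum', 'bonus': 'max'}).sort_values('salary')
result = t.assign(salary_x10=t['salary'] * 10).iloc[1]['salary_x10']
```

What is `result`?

merge on 'level' (how='inner') → 10 rows:
  level  reports  bonus   dept  salary
0    L6        1     49  Legal      72
1    L4        5     42   Data      90
2    L6        0     10  Legal      72
3    L6        1      7  Legal      72
4    L4        5     48  Legal      90
5    L4       11     15   Data      90
6    L4       12     16  Legal      90
7    L6       12     29  Legal      72
8    L4        7     43   Data      90
9    L4        6     26   Data      90
group by level: sum(salary), max(bonus):
       salary  bonus
level               
L4        540     48
L6        288     49
sort by salary:
       salary  bonus
level               
L6        288     49
L4        540     48
add column salary_x10 = t['salary'] * 10:
       salary  bonus  salary_x10
level                           
L6        288     49        2880
L4        540     48        5400
Then the value at position 1, column 'salary_x10': 5400

5400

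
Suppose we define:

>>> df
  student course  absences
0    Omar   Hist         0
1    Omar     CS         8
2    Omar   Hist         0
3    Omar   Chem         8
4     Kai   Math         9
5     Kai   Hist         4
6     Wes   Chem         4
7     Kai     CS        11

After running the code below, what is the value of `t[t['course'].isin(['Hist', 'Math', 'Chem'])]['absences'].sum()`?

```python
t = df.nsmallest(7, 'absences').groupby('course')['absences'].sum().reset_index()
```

25

take 7 rows with smallest absences:
  student course  absences
0    Omar   Hist         0
2    Omar   Hist         0
5     Kai   Hist         4
6     Wes   Chem         4
1    Omar     CS         8
3    Omar   Chem         8
4     Kai   Math         9
group by course, sum of absences:
course
CS       8
Chem    12
Hist     4
Math     9
Name: absences, dtype: int64
reset_index():
  course  absences
0     CS         8
1   Chem        12
2   Hist         4
3   Math         9
filter rows where course in ['Hist', 'Math', 'Chem']:
  course  absences
1   Chem        12
2   Hist         4
3   Math         9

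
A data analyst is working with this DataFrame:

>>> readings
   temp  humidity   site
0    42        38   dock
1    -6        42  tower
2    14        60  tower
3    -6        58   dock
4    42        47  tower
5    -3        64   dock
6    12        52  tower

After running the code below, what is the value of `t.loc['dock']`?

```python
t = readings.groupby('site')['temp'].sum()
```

33

group by site, sum of temp:
site
dock     33
tower    62
Name: temp, dtype: int64
Hence 33.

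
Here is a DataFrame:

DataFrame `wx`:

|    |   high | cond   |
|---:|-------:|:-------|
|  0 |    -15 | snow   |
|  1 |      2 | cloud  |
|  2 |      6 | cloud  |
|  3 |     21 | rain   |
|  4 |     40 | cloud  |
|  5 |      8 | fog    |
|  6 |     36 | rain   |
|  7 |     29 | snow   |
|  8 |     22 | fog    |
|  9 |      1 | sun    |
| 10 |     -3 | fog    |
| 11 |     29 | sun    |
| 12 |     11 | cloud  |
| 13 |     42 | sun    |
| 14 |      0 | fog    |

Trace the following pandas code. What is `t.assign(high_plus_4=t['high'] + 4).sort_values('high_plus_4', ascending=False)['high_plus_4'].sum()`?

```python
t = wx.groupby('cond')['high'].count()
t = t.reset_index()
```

35

group by cond, count of high:
cond
cloud    4
fog      4
rain     2
snow     2
sun      3
Name: high, dtype: int64
reset_index():
    cond  high
0  cloud     4
1    fog     4
2   rain     2
3   snow     2
4    sun     3
add column high_plus_4 = t['high'] + 4:
    cond  high  high_plus_4
0  cloud     4            8
1    fog     4            8
2   rain     2            6
3   snow     2            6
4    sun     3            7
sort by high_plus_4 descending:
    cond  high  high_plus_4
0  cloud     4            8
1    fog     4            8
4    sun     3            7
2   rain     2            6
3   snow     2            6
So sum() = 35.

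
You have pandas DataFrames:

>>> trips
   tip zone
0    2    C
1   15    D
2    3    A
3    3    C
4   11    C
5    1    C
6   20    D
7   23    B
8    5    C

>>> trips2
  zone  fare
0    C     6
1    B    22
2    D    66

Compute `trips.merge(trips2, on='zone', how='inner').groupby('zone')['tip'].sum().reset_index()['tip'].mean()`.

26.6666666667

merge on 'zone' (how='inner') → 8 rows:
   tip zone  fare
0    2    C     6
1   15    D    66
2    3    C     6
3   11    C     6
4    1    C     6
5   20    D    66
6   23    B    22
7    5    C     6
group by zone, sum of tip:
zone
B    23
C    22
D    35
Name: tip, dtype: int64
reset_index():
  zone  tip
0    B   23
1    C   22
2    D   35
Reading off the mean of column 'tip', we get 26.6666666667.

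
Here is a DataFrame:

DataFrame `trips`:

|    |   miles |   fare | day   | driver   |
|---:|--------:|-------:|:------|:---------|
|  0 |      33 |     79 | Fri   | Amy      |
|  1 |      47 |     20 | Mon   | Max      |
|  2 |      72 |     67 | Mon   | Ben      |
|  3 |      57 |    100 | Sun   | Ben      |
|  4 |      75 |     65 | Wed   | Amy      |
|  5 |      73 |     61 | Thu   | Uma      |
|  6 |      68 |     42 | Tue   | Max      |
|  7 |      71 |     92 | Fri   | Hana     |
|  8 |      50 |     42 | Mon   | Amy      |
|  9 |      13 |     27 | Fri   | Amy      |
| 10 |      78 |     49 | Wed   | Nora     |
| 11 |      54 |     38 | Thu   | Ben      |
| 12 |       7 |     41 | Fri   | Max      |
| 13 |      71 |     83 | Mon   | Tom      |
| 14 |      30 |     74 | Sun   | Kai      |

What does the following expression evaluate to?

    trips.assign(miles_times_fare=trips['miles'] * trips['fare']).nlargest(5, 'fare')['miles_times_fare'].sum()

add column miles_times_fare = trips['miles'] * trips['fare']:
    miles  fare  day driver  miles_times_fare
0      33    79  Fri    Amy              2607
1      47    20  Mon    Max               940
2      72    67  Mon    Ben              4824
3      57   100  Sun    Ben              5700
4      75    65  Wed    Amy              4875
5      73    61  Thu    Uma              4453
6      68    42  Tue    Max              2856
7      71    92  Fri   Hana              6532
8      50    42  Mon    Amy              2100
9      13    27  Fri    Amy               351
10     78    49  Wed   Nora              3822
11     54    38  Thu    Ben              2052
12      7    41  Fri    Max               287
13     71    83  Mon    Tom              5893
14     30    74  Sun    Kai              2220
take 5 rows with largest fare:
    miles  fare  day driver  miles_times_fare
3      57   100  Sun    Ben              5700
7      71    92  Fri   Hana              6532
13     71    83  Mon    Tom              5893
0      33    79  Fri    Amy              2607
14     30    74  Sun    Kai              2220

22952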